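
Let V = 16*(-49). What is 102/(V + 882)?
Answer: 51/49 ≈ 1.0408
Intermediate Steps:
V = -784
102/(V + 882) = 102/(-784 + 882) = 102/98 = (1/98)*102 = 51/49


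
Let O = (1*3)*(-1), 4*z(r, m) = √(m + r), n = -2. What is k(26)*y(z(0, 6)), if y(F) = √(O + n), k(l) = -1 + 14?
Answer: 13*I*√5 ≈ 29.069*I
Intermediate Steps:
z(r, m) = √(m + r)/4
k(l) = 13
O = -3 (O = 3*(-1) = -3)
y(F) = I*√5 (y(F) = √(-3 - 2) = √(-5) = I*√5)
k(26)*y(z(0, 6)) = 13*(I*√5) = 13*I*√5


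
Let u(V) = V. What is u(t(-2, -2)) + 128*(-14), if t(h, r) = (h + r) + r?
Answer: -1798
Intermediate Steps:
t(h, r) = h + 2*r
u(t(-2, -2)) + 128*(-14) = (-2 + 2*(-2)) + 128*(-14) = (-2 - 4) - 1792 = -6 - 1792 = -1798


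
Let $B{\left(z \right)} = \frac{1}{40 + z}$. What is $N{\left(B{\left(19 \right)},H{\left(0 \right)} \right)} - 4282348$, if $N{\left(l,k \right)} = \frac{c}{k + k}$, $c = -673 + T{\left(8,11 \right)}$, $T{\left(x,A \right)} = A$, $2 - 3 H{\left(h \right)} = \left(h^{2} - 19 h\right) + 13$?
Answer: $- \frac{47104835}{11} \approx -4.2823 \cdot 10^{6}$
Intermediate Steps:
$H{\left(h \right)} = - \frac{11}{3} - \frac{h^{2}}{3} + \frac{19 h}{3}$ ($H{\left(h \right)} = \frac{2}{3} - \frac{\left(h^{2} - 19 h\right) + 13}{3} = \frac{2}{3} - \frac{13 + h^{2} - 19 h}{3} = \frac{2}{3} - \left(\frac{13}{3} - \frac{19 h}{3} + \frac{h^{2}}{3}\right) = - \frac{11}{3} - \frac{h^{2}}{3} + \frac{19 h}{3}$)
$c = -662$ ($c = -673 + 11 = -662$)
$N{\left(l,k \right)} = - \frac{331}{k}$ ($N{\left(l,k \right)} = - \frac{662}{k + k} = - \frac{662}{2 k} = - 662 \frac{1}{2 k} = - \frac{331}{k}$)
$N{\left(B{\left(19 \right)},H{\left(0 \right)} \right)} - 4282348 = - \frac{331}{- \frac{11}{3} - \frac{0^{2}}{3} + \frac{19}{3} \cdot 0} - 4282348 = - \frac{331}{- \frac{11}{3} - 0 + 0} - 4282348 = - \frac{331}{- \frac{11}{3} + 0 + 0} - 4282348 = - \frac{331}{- \frac{11}{3}} - 4282348 = \left(-331\right) \left(- \frac{3}{11}\right) - 4282348 = \frac{993}{11} - 4282348 = - \frac{47104835}{11}$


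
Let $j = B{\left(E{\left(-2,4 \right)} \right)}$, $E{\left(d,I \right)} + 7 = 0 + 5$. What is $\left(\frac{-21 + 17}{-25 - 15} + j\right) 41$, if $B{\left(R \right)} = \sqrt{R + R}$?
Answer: $\frac{41}{10} + 82 i \approx 4.1 + 82.0 i$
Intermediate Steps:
$E{\left(d,I \right)} = -2$ ($E{\left(d,I \right)} = -7 + \left(0 + 5\right) = -7 + 5 = -2$)
$B{\left(R \right)} = \sqrt{2} \sqrt{R}$ ($B{\left(R \right)} = \sqrt{2 R} = \sqrt{2} \sqrt{R}$)
$j = 2 i$ ($j = \sqrt{2} \sqrt{-2} = \sqrt{2} i \sqrt{2} = 2 i \approx 2.0 i$)
$\left(\frac{-21 + 17}{-25 - 15} + j\right) 41 = \left(\frac{-21 + 17}{-25 - 15} + 2 i\right) 41 = \left(- \frac{4}{-40} + 2 i\right) 41 = \left(\left(-4\right) \left(- \frac{1}{40}\right) + 2 i\right) 41 = \left(\frac{1}{10} + 2 i\right) 41 = \frac{41}{10} + 82 i$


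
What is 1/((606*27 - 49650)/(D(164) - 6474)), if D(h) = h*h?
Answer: -10211/16644 ≈ -0.61349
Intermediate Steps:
D(h) = h**2
1/((606*27 - 49650)/(D(164) - 6474)) = 1/((606*27 - 49650)/(164**2 - 6474)) = 1/((16362 - 49650)/(26896 - 6474)) = 1/(-33288/20422) = 1/(-33288*1/20422) = 1/(-16644/10211) = -10211/16644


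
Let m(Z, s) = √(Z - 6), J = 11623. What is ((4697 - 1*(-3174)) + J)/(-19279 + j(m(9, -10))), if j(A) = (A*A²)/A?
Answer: -9747/9638 ≈ -1.0113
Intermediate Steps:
m(Z, s) = √(-6 + Z)
j(A) = A² (j(A) = A³/A = A²)
((4697 - 1*(-3174)) + J)/(-19279 + j(m(9, -10))) = ((4697 - 1*(-3174)) + 11623)/(-19279 + (√(-6 + 9))²) = ((4697 + 3174) + 11623)/(-19279 + (√3)²) = (7871 + 11623)/(-19279 + 3) = 19494/(-19276) = 19494*(-1/19276) = -9747/9638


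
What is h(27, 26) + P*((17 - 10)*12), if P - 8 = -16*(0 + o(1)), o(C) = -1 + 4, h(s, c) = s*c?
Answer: -2658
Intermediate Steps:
h(s, c) = c*s
o(C) = 3
P = -40 (P = 8 - 16*(0 + 3) = 8 - 16*3 = 8 - 48 = -40)
h(27, 26) + P*((17 - 10)*12) = 26*27 - 40*(17 - 10)*12 = 702 - 280*12 = 702 - 40*84 = 702 - 3360 = -2658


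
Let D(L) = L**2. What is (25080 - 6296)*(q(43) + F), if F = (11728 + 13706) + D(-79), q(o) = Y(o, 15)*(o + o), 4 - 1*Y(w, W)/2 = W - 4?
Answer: 572367264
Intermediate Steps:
Y(w, W) = 16 - 2*W (Y(w, W) = 8 - 2*(W - 4) = 8 - 2*(-4 + W) = 8 + (8 - 2*W) = 16 - 2*W)
q(o) = -28*o (q(o) = (16 - 2*15)*(o + o) = (16 - 30)*(2*o) = -28*o)
F = 31675 (F = (11728 + 13706) + (-79)**2 = 25434 + 6241 = 31675)
(25080 - 6296)*(q(43) + F) = (25080 - 6296)*(-28*43 + 31675) = 18784*(-1204 + 31675) = 18784*30471 = 572367264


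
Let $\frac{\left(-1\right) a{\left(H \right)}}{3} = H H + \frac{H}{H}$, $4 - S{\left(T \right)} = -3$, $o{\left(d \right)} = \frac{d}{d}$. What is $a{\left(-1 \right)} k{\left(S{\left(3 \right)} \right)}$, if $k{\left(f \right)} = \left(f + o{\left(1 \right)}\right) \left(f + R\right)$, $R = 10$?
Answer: $-816$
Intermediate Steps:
$o{\left(d \right)} = 1$
$S{\left(T \right)} = 7$ ($S{\left(T \right)} = 4 - -3 = 4 + 3 = 7$)
$k{\left(f \right)} = \left(1 + f\right) \left(10 + f\right)$ ($k{\left(f \right)} = \left(f + 1\right) \left(f + 10\right) = \left(1 + f\right) \left(10 + f\right)$)
$a{\left(H \right)} = -3 - 3 H^{2}$ ($a{\left(H \right)} = - 3 \left(H H + \frac{H}{H}\right) = - 3 \left(H^{2} + 1\right) = - 3 \left(1 + H^{2}\right) = -3 - 3 H^{2}$)
$a{\left(-1 \right)} k{\left(S{\left(3 \right)} \right)} = \left(-3 - 3 \left(-1\right)^{2}\right) \left(10 + 7^{2} + 11 \cdot 7\right) = \left(-3 - 3\right) \left(10 + 49 + 77\right) = \left(-3 - 3\right) 136 = \left(-6\right) 136 = -816$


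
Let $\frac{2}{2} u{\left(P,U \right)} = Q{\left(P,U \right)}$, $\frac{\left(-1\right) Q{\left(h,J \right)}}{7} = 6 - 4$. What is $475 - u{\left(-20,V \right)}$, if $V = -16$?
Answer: $489$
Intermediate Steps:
$Q{\left(h,J \right)} = -14$ ($Q{\left(h,J \right)} = - 7 \left(6 - 4\right) = \left(-7\right) 2 = -14$)
$u{\left(P,U \right)} = -14$
$475 - u{\left(-20,V \right)} = 475 - -14 = 475 + 14 = 489$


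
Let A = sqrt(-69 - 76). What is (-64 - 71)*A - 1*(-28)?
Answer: 28 - 135*I*sqrt(145) ≈ 28.0 - 1625.6*I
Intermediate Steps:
A = I*sqrt(145) (A = sqrt(-145) = I*sqrt(145) ≈ 12.042*I)
(-64 - 71)*A - 1*(-28) = (-64 - 71)*(I*sqrt(145)) - 1*(-28) = -135*I*sqrt(145) + 28 = 28 - 135*I*sqrt(145)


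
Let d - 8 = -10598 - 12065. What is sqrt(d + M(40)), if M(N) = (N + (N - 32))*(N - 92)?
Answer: I*sqrt(25151) ≈ 158.59*I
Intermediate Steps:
d = -22655 (d = 8 + (-10598 - 12065) = 8 - 22663 = -22655)
M(N) = (-92 + N)*(-32 + 2*N) (M(N) = (N + (-32 + N))*(-92 + N) = (-32 + 2*N)*(-92 + N) = (-92 + N)*(-32 + 2*N))
sqrt(d + M(40)) = sqrt(-22655 + (2944 - 216*40 + 2*40**2)) = sqrt(-22655 + (2944 - 8640 + 2*1600)) = sqrt(-22655 + (2944 - 8640 + 3200)) = sqrt(-22655 - 2496) = sqrt(-25151) = I*sqrt(25151)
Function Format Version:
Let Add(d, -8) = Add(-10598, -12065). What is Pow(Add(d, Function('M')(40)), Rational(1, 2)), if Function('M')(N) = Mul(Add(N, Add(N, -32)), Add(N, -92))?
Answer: Mul(I, Pow(25151, Rational(1, 2))) ≈ Mul(158.59, I)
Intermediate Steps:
d = -22655 (d = Add(8, Add(-10598, -12065)) = Add(8, -22663) = -22655)
Function('M')(N) = Mul(Add(-92, N), Add(-32, Mul(2, N))) (Function('M')(N) = Mul(Add(N, Add(-32, N)), Add(-92, N)) = Mul(Add(-32, Mul(2, N)), Add(-92, N)) = Mul(Add(-92, N), Add(-32, Mul(2, N))))
Pow(Add(d, Function('M')(40)), Rational(1, 2)) = Pow(Add(-22655, Add(2944, Mul(-216, 40), Mul(2, Pow(40, 2)))), Rational(1, 2)) = Pow(Add(-22655, Add(2944, -8640, Mul(2, 1600))), Rational(1, 2)) = Pow(Add(-22655, Add(2944, -8640, 3200)), Rational(1, 2)) = Pow(Add(-22655, -2496), Rational(1, 2)) = Pow(-25151, Rational(1, 2)) = Mul(I, Pow(25151, Rational(1, 2)))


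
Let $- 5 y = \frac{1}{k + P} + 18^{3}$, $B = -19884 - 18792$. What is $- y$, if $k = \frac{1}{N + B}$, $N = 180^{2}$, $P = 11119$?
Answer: $\frac{406973546652}{348914215} \approx 1166.4$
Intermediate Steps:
$B = -38676$ ($B = -19884 - 18792 = -38676$)
$N = 32400$
$k = - \frac{1}{6276}$ ($k = \frac{1}{32400 - 38676} = \frac{1}{-6276} = - \frac{1}{6276} \approx -0.00015934$)
$y = - \frac{406973546652}{348914215}$ ($y = - \frac{\frac{1}{- \frac{1}{6276} + 11119} + 18^{3}}{5} = - \frac{\frac{1}{\frac{69782843}{6276}} + 5832}{5} = - \frac{\frac{6276}{69782843} + 5832}{5} = \left(- \frac{1}{5}\right) \frac{406973546652}{69782843} = - \frac{406973546652}{348914215} \approx -1166.4$)
$- y = \left(-1\right) \left(- \frac{406973546652}{348914215}\right) = \frac{406973546652}{348914215}$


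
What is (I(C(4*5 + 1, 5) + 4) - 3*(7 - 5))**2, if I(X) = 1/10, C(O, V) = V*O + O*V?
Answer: 3481/100 ≈ 34.810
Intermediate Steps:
C(O, V) = 2*O*V (C(O, V) = O*V + O*V = 2*O*V)
I(X) = 1/10
(I(C(4*5 + 1, 5) + 4) - 3*(7 - 5))**2 = (1/10 - 3*(7 - 5))**2 = (1/10 - 3*2)**2 = (1/10 - 6)**2 = (-59/10)**2 = 3481/100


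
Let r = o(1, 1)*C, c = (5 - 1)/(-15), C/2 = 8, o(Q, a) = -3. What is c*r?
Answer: 64/5 ≈ 12.800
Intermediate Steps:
C = 16 (C = 2*8 = 16)
c = -4/15 (c = 4*(-1/15) = -4/15 ≈ -0.26667)
r = -48 (r = -3*16 = -48)
c*r = -4/15*(-48) = 64/5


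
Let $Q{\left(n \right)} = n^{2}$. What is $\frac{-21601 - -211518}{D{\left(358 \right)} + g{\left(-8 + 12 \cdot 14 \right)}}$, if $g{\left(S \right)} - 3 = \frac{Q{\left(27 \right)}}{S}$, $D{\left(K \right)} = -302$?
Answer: $- \frac{30386720}{47111} \approx -645.0$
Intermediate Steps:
$g{\left(S \right)} = 3 + \frac{729}{S}$ ($g{\left(S \right)} = 3 + \frac{27^{2}}{S} = 3 + \frac{729}{S}$)
$\frac{-21601 - -211518}{D{\left(358 \right)} + g{\left(-8 + 12 \cdot 14 \right)}} = \frac{-21601 - -211518}{-302 + \left(3 + \frac{729}{-8 + 12 \cdot 14}\right)} = \frac{-21601 + \left(-23340 + 234858\right)}{-302 + \left(3 + \frac{729}{-8 + 168}\right)} = \frac{-21601 + 211518}{-302 + \left(3 + \frac{729}{160}\right)} = \frac{189917}{-302 + \left(3 + 729 \cdot \frac{1}{160}\right)} = \frac{189917}{-302 + \left(3 + \frac{729}{160}\right)} = \frac{189917}{-302 + \frac{1209}{160}} = \frac{189917}{- \frac{47111}{160}} = 189917 \left(- \frac{160}{47111}\right) = - \frac{30386720}{47111}$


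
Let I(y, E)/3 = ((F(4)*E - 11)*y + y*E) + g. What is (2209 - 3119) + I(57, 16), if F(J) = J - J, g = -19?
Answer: -112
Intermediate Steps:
F(J) = 0
I(y, E) = -57 - 33*y + 3*E*y (I(y, E) = 3*(((0*E - 11)*y + y*E) - 19) = 3*(((0 - 11)*y + E*y) - 19) = 3*((-11*y + E*y) - 19) = 3*(-19 - 11*y + E*y) = -57 - 33*y + 3*E*y)
(2209 - 3119) + I(57, 16) = (2209 - 3119) + (-57 - 33*57 + 3*16*57) = -910 + (-57 - 1881 + 2736) = -910 + 798 = -112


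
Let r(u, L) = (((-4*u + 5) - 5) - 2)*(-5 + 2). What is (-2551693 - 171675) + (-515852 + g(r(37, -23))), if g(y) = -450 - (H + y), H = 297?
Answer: -3240417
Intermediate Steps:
r(u, L) = 6 + 12*u (r(u, L) = (((5 - 4*u) - 5) - 2)*(-3) = (-4*u - 2)*(-3) = (-2 - 4*u)*(-3) = 6 + 12*u)
g(y) = -747 - y (g(y) = -450 - (297 + y) = -450 + (-297 - y) = -747 - y)
(-2551693 - 171675) + (-515852 + g(r(37, -23))) = (-2551693 - 171675) + (-515852 + (-747 - (6 + 12*37))) = -2723368 + (-515852 + (-747 - (6 + 444))) = -2723368 + (-515852 + (-747 - 1*450)) = -2723368 + (-515852 + (-747 - 450)) = -2723368 + (-515852 - 1197) = -2723368 - 517049 = -3240417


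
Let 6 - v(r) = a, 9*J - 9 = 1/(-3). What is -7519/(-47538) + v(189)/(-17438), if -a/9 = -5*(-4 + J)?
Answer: 62167117/414483822 ≈ 0.14999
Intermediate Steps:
J = 26/27 (J = 1 + (1/(-3))/9 = 1 + (1*(-1/3))/9 = 1 + (1/9)*(-1/3) = 1 - 1/27 = 26/27 ≈ 0.96296)
a = -410/3 (a = -(-45)*(-4 + 26/27) = -(-45)*(-82)/27 = -9*410/27 = -410/3 ≈ -136.67)
v(r) = 428/3 (v(r) = 6 - 1*(-410/3) = 6 + 410/3 = 428/3)
-7519/(-47538) + v(189)/(-17438) = -7519/(-47538) + (428/3)/(-17438) = -7519*(-1/47538) + (428/3)*(-1/17438) = 7519/47538 - 214/26157 = 62167117/414483822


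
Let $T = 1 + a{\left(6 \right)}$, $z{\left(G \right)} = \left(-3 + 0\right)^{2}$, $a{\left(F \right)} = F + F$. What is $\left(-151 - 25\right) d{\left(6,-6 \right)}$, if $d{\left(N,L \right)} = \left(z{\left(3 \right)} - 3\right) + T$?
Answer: $-3344$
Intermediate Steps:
$a{\left(F \right)} = 2 F$
$z{\left(G \right)} = 9$ ($z{\left(G \right)} = \left(-3\right)^{2} = 9$)
$T = 13$ ($T = 1 + 2 \cdot 6 = 1 + 12 = 13$)
$d{\left(N,L \right)} = 19$ ($d{\left(N,L \right)} = \left(9 - 3\right) + 13 = 6 + 13 = 19$)
$\left(-151 - 25\right) d{\left(6,-6 \right)} = \left(-151 - 25\right) 19 = \left(-176\right) 19 = -3344$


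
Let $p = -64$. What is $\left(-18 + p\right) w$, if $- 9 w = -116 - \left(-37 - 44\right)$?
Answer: $- \frac{2870}{9} \approx -318.89$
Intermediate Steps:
$w = \frac{35}{9}$ ($w = - \frac{-116 - \left(-37 - 44\right)}{9} = - \frac{-116 - -81}{9} = - \frac{-116 + 81}{9} = \left(- \frac{1}{9}\right) \left(-35\right) = \frac{35}{9} \approx 3.8889$)
$\left(-18 + p\right) w = \left(-18 - 64\right) \frac{35}{9} = \left(-82\right) \frac{35}{9} = - \frac{2870}{9}$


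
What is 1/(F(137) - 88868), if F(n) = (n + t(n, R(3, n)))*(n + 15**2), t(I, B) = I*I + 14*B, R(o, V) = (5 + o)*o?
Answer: 1/6876736 ≈ 1.4542e-7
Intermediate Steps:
R(o, V) = o*(5 + o)
t(I, B) = I**2 + 14*B
F(n) = (225 + n)*(336 + n + n**2) (F(n) = (n + (n**2 + 14*(3*(5 + 3))))*(n + 15**2) = (n + (n**2 + 14*(3*8)))*(n + 225) = (n + (n**2 + 14*24))*(225 + n) = (n + (n**2 + 336))*(225 + n) = (n + (336 + n**2))*(225 + n) = (336 + n + n**2)*(225 + n) = (225 + n)*(336 + n + n**2))
1/(F(137) - 88868) = 1/((75600 + 137**3 + 226*137**2 + 561*137) - 88868) = 1/((75600 + 2571353 + 226*18769 + 76857) - 88868) = 1/((75600 + 2571353 + 4241794 + 76857) - 88868) = 1/(6965604 - 88868) = 1/6876736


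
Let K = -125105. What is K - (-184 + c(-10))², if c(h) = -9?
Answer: -162354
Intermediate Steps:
K - (-184 + c(-10))² = -125105 - (-184 - 9)² = -125105 - 1*(-193)² = -125105 - 1*37249 = -125105 - 37249 = -162354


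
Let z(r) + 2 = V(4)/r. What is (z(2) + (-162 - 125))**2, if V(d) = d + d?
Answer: 81225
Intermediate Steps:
V(d) = 2*d
z(r) = -2 + 8/r (z(r) = -2 + (2*4)/r = -2 + 8/r)
(z(2) + (-162 - 125))**2 = ((-2 + 8/2) + (-162 - 125))**2 = ((-2 + 8*(1/2)) - 287)**2 = ((-2 + 4) - 287)**2 = (2 - 287)**2 = (-285)**2 = 81225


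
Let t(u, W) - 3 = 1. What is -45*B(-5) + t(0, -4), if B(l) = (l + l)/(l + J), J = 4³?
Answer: 686/59 ≈ 11.627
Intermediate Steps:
t(u, W) = 4 (t(u, W) = 3 + 1 = 4)
J = 64
B(l) = 2*l/(64 + l) (B(l) = (l + l)/(l + 64) = (2*l)/(64 + l) = 2*l/(64 + l))
-45*B(-5) + t(0, -4) = -90*(-5)/(64 - 5) + 4 = -90*(-5)/59 + 4 = -45*(-10/59) + 4 = 450/59 + 4 = 686/59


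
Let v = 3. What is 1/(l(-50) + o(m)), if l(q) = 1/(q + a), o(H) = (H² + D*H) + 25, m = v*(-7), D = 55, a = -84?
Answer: -134/92327 ≈ -0.0014514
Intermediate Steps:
m = -21 (m = 3*(-7) = -21)
o(H) = 25 + H² + 55*H (o(H) = (H² + 55*H) + 25 = 25 + H² + 55*H)
l(q) = 1/(-84 + q) (l(q) = 1/(q - 84) = 1/(-84 + q))
1/(l(-50) + o(m)) = 1/(1/(-84 - 50) + (25 + (-21)² + 55*(-21))) = 1/(1/(-134) + (25 + 441 - 1155)) = 1/(-1/134 - 689) = 1/(-92327/134) = -134/92327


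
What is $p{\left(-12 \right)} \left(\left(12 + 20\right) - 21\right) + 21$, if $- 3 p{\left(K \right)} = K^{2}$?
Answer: $-507$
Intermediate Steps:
$p{\left(K \right)} = - \frac{K^{2}}{3}$
$p{\left(-12 \right)} \left(\left(12 + 20\right) - 21\right) + 21 = - \frac{\left(-12\right)^{2}}{3} \left(\left(12 + 20\right) - 21\right) + 21 = \left(- \frac{1}{3}\right) 144 \left(32 - 21\right) + 21 = \left(-48\right) 11 + 21 = -528 + 21 = -507$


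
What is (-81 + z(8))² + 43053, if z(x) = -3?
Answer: 50109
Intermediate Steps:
(-81 + z(8))² + 43053 = (-81 - 3)² + 43053 = (-84)² + 43053 = 7056 + 43053 = 50109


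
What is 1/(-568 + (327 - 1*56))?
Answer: -1/297 ≈ -0.0033670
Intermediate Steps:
1/(-568 + (327 - 1*56)) = 1/(-568 + (327 - 56)) = 1/(-568 + 271) = 1/(-297) = -1/297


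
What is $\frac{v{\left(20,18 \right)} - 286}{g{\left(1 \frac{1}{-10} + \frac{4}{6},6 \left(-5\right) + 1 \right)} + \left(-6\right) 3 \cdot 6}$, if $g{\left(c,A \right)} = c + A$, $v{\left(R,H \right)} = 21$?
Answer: $\frac{7950}{4093} \approx 1.9423$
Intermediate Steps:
$g{\left(c,A \right)} = A + c$
$\frac{v{\left(20,18 \right)} - 286}{g{\left(1 \frac{1}{-10} + \frac{4}{6},6 \left(-5\right) + 1 \right)} + \left(-6\right) 3 \cdot 6} = \frac{21 - 286}{\left(\left(6 \left(-5\right) + 1\right) + \left(1 \frac{1}{-10} + \frac{4}{6}\right)\right) + \left(-6\right) 3 \cdot 6} = - \frac{265}{\left(\left(-30 + 1\right) + \left(1 \left(- \frac{1}{10}\right) + 4 \cdot \frac{1}{6}\right)\right) - 108} = - \frac{265}{\left(-29 + \left(- \frac{1}{10} + \frac{2}{3}\right)\right) - 108} = - \frac{265}{\left(-29 + \frac{17}{30}\right) - 108} = - \frac{265}{- \frac{853}{30} - 108} = - \frac{265}{- \frac{4093}{30}} = \left(-265\right) \left(- \frac{30}{4093}\right) = \frac{7950}{4093}$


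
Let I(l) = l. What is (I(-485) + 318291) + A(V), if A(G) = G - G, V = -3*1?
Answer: 317806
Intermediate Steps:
V = -3
A(G) = 0
(I(-485) + 318291) + A(V) = (-485 + 318291) + 0 = 317806 + 0 = 317806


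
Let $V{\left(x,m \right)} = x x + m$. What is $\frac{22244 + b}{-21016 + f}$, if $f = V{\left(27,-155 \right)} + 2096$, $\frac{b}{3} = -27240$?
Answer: $\frac{29738}{9173} \approx 3.2419$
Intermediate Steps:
$V{\left(x,m \right)} = m + x^{2}$ ($V{\left(x,m \right)} = x^{2} + m = m + x^{2}$)
$b = -81720$ ($b = 3 \left(-27240\right) = -81720$)
$f = 2670$ ($f = \left(-155 + 27^{2}\right) + 2096 = \left(-155 + 729\right) + 2096 = 574 + 2096 = 2670$)
$\frac{22244 + b}{-21016 + f} = \frac{22244 - 81720}{-21016 + 2670} = - \frac{59476}{-18346} = \left(-59476\right) \left(- \frac{1}{18346}\right) = \frac{29738}{9173}$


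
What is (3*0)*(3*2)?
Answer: 0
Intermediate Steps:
(3*0)*(3*2) = 0*6 = 0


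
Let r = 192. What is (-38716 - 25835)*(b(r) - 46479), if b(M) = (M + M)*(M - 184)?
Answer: 2801965257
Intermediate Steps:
b(M) = 2*M*(-184 + M) (b(M) = (2*M)*(-184 + M) = 2*M*(-184 + M))
(-38716 - 25835)*(b(r) - 46479) = (-38716 - 25835)*(2*192*(-184 + 192) - 46479) = -64551*(2*192*8 - 46479) = -64551*(3072 - 46479) = -64551*(-43407) = 2801965257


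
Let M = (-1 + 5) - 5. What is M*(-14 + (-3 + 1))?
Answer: 16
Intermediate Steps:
M = -1 (M = 4 - 5 = -1)
M*(-14 + (-3 + 1)) = -(-14 + (-3 + 1)) = -(-14 - 2) = -1*(-16) = 16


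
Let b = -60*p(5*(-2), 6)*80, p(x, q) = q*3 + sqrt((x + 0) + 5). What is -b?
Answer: 86400 + 4800*I*sqrt(5) ≈ 86400.0 + 10733.0*I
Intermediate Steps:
p(x, q) = sqrt(5 + x) + 3*q (p(x, q) = 3*q + sqrt(x + 5) = 3*q + sqrt(5 + x) = sqrt(5 + x) + 3*q)
b = -86400 - 4800*I*sqrt(5) (b = -60*(sqrt(5 + 5*(-2)) + 3*6)*80 = -60*(sqrt(5 - 10) + 18)*80 = -60*(sqrt(-5) + 18)*80 = -60*(I*sqrt(5) + 18)*80 = -60*(18 + I*sqrt(5))*80 = (-1080 - 60*I*sqrt(5))*80 = -86400 - 4800*I*sqrt(5) ≈ -86400.0 - 10733.0*I)
-b = -(-86400 - 4800*I*sqrt(5)) = 86400 + 4800*I*sqrt(5)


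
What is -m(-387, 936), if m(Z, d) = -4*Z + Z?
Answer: -1161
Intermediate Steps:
m(Z, d) = -3*Z
-m(-387, 936) = -(-3)*(-387) = -1*1161 = -1161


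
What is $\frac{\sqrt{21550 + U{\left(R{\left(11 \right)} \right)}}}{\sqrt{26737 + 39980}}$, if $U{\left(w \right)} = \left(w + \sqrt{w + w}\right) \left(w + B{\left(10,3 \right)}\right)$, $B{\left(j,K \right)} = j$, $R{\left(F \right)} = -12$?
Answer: $\frac{\sqrt{159928062 - 29652 i \sqrt{6}}}{22239} \approx 0.56865 - 0.00012913 i$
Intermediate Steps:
$U{\left(w \right)} = \left(10 + w\right) \left(w + \sqrt{2} \sqrt{w}\right)$ ($U{\left(w \right)} = \left(w + \sqrt{w + w}\right) \left(w + 10\right) = \left(w + \sqrt{2 w}\right) \left(10 + w\right) = \left(w + \sqrt{2} \sqrt{w}\right) \left(10 + w\right) = \left(10 + w\right) \left(w + \sqrt{2} \sqrt{w}\right)$)
$\frac{\sqrt{21550 + U{\left(R{\left(11 \right)} \right)}}}{\sqrt{26737 + 39980}} = \frac{\sqrt{21550 + \left(\left(-12\right)^{2} + 10 \left(-12\right) + \sqrt{2} \left(-12\right)^{\frac{3}{2}} + 10 \sqrt{2} \sqrt{-12}\right)}}{\sqrt{26737 + 39980}} = \frac{\sqrt{21550 + \left(144 - 120 + \sqrt{2} \left(- 24 i \sqrt{3}\right) + 10 \sqrt{2} \cdot 2 i \sqrt{3}\right)}}{\sqrt{66717}} = \frac{\sqrt{21550 + \left(144 - 120 - 24 i \sqrt{6} + 20 i \sqrt{6}\right)}}{3 \sqrt{7413}} = \sqrt{21550 + \left(24 - 4 i \sqrt{6}\right)} \frac{\sqrt{7413}}{22239} = \sqrt{21574 - 4 i \sqrt{6}} \frac{\sqrt{7413}}{22239} = \frac{\sqrt{7413} \sqrt{21574 - 4 i \sqrt{6}}}{22239}$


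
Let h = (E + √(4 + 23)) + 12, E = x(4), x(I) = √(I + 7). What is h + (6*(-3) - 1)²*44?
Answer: 15896 + √11 + 3*√3 ≈ 15905.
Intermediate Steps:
x(I) = √(7 + I)
E = √11 (E = √(7 + 4) = √11 ≈ 3.3166)
h = 12 + √11 + 3*√3 (h = (√11 + √(4 + 23)) + 12 = (√11 + √27) + 12 = (√11 + 3*√3) + 12 = 12 + √11 + 3*√3 ≈ 20.513)
h + (6*(-3) - 1)²*44 = (12 + √11 + 3*√3) + (6*(-3) - 1)²*44 = (12 + √11 + 3*√3) + (-18 - 1)²*44 = (12 + √11 + 3*√3) + (-19)²*44 = (12 + √11 + 3*√3) + 361*44 = (12 + √11 + 3*√3) + 15884 = 15896 + √11 + 3*√3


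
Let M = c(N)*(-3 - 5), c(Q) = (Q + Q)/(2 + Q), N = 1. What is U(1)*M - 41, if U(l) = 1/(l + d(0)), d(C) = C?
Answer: -139/3 ≈ -46.333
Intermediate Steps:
U(l) = 1/l (U(l) = 1/(l + 0) = 1/l)
c(Q) = 2*Q/(2 + Q) (c(Q) = (2*Q)/(2 + Q) = 2*Q/(2 + Q))
M = -16/3 (M = (2*1/(2 + 1))*(-3 - 5) = (2*1/3)*(-8) = (2*1*(⅓))*(-8) = (⅔)*(-8) = -16/3 ≈ -5.3333)
U(1)*M - 41 = -16/3/1 - 41 = 1*(-16/3) - 41 = -16/3 - 41 = -139/3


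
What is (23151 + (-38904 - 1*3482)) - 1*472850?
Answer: -492085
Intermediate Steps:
(23151 + (-38904 - 1*3482)) - 1*472850 = (23151 + (-38904 - 3482)) - 472850 = (23151 - 42386) - 472850 = -19235 - 472850 = -492085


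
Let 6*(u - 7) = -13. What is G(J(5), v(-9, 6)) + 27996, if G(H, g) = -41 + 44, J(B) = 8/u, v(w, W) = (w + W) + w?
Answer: 27999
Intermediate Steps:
u = 29/6 (u = 7 + (1/6)*(-13) = 7 - 13/6 = 29/6 ≈ 4.8333)
v(w, W) = W + 2*w (v(w, W) = (W + w) + w = W + 2*w)
J(B) = 48/29 (J(B) = 8/(29/6) = 8*(6/29) = 48/29)
G(H, g) = 3
G(J(5), v(-9, 6)) + 27996 = 3 + 27996 = 27999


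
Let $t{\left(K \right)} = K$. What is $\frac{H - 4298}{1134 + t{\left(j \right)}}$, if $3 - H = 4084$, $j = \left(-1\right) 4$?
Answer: $- \frac{8379}{1130} \approx -7.415$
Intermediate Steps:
$j = -4$
$H = -4081$ ($H = 3 - 4084 = -4081$)
$\frac{H - 4298}{1134 + t{\left(j \right)}} = \frac{-4081 - 4298}{1134 - 4} = - \frac{8379}{1130}$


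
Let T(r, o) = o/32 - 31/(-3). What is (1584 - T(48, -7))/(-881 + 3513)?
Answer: 151093/252672 ≈ 0.59798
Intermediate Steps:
T(r, o) = 31/3 + o/32 (T(r, o) = o*(1/32) - 31*(-1/3) = o/32 + 31/3 = 31/3 + o/32)
(1584 - T(48, -7))/(-881 + 3513) = (1584 - (31/3 + (1/32)*(-7)))/(-881 + 3513) = (1584 - (31/3 - 7/32))/2632 = (1584 - 1*971/96)*(1/2632) = (1584 - 971/96)*(1/2632) = (151093/96)*(1/2632) = 151093/252672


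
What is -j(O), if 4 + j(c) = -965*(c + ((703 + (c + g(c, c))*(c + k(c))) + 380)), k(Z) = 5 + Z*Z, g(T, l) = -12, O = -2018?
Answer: -7973536635721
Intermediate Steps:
k(Z) = 5 + Z**2
j(c) = -1045099 - 965*c - 965*(-12 + c)*(5 + c + c**2) (j(c) = -4 - 965*(c + ((703 + (c - 12)*(c + (5 + c**2))) + 380)) = -4 - 965*(c + ((703 + (-12 + c)*(5 + c + c**2)) + 380)) = -4 - 965*(c + (1083 + (-12 + c)*(5 + c + c**2))) = -4 - 965*(1083 + c + (-12 + c)*(5 + c + c**2)) = -4 + (-1045095 - 965*c - 965*(-12 + c)*(5 + c + c**2)) = -1045099 - 965*c - 965*(-12 + c)*(5 + c + c**2))
-j(O) = -(-987199 - 965*(-2018)**3 + 5790*(-2018) + 10615*(-2018)**2) = -(-987199 - 965*(-8217949832) - 11684220 + 10615*4072324) = -(-987199 + 7930321587880 - 11684220 + 43227719260) = -1*7973536635721 = -7973536635721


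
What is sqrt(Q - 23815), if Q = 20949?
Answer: I*sqrt(2866) ≈ 53.535*I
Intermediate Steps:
sqrt(Q - 23815) = sqrt(20949 - 23815) = sqrt(-2866) = I*sqrt(2866)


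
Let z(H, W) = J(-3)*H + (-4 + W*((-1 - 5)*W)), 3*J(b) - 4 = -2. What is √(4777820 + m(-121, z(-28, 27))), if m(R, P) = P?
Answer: √42960810/3 ≈ 2184.8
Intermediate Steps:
J(b) = ⅔ (J(b) = 4/3 + (⅓)*(-2) = 4/3 - ⅔ = ⅔)
z(H, W) = -4 - 6*W² + 2*H/3 (z(H, W) = 2*H/3 + (-4 + W*((-1 - 5)*W)) = 2*H/3 + (-4 + W*(-6*W)) = 2*H/3 + (-4 - 6*W²) = -4 - 6*W² + 2*H/3)
√(4777820 + m(-121, z(-28, 27))) = √(4777820 + (-4 - 6*27² + (⅔)*(-28))) = √(4777820 + (-4 - 6*729 - 56/3)) = √(4777820 + (-4 - 4374 - 56/3)) = √(4777820 - 13190/3) = √(14320270/3) = √42960810/3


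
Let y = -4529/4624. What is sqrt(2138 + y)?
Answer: sqrt(9881583)/68 ≈ 46.228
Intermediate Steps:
y = -4529/4624 (y = -4529*1/4624 = -4529/4624 ≈ -0.97945)
sqrt(2138 + y) = sqrt(2138 - 4529/4624) = sqrt(9881583/4624) = sqrt(9881583)/68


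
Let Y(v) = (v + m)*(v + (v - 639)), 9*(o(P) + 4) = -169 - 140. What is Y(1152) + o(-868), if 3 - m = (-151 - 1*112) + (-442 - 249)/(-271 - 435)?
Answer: 4997001725/2118 ≈ 2.3593e+6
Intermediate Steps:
m = 187105/706 (m = 3 - ((-151 - 1*112) + (-442 - 249)/(-271 - 435)) = 3 - ((-151 - 112) - 691/(-706)) = 3 - (-263 - 691*(-1/706)) = 3 - (-263 + 691/706) = 3 - 1*(-184987/706) = 3 + 184987/706 = 187105/706 ≈ 265.02)
o(P) = -115/3 (o(P) = -4 + (-169 - 140)/9 = -4 + (⅑)*(-309) = -4 - 103/3 = -115/3)
Y(v) = (-639 + 2*v)*(187105/706 + v) (Y(v) = (v + 187105/706)*(v + (v - 639)) = (187105/706 + v)*(v + (-639 + v)) = (187105/706 + v)*(-639 + 2*v) = (-639 + 2*v)*(187105/706 + v))
Y(1152) + o(-868) = (-119560095/706 + 2*1152² - 38462/353*1152) - 115/3 = (-119560095/706 + 2*1327104 - 44308224/353) - 115/3 = (-119560095/706 + 2654208 - 44308224/353) - 115/3 = 1665694305/706 - 115/3 = 4997001725/2118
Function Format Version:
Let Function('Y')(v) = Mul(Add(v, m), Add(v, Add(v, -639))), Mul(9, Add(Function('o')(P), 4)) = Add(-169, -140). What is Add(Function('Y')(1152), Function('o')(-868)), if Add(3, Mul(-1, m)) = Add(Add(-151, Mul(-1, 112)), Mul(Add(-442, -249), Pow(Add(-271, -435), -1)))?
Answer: Rational(4997001725, 2118) ≈ 2.3593e+6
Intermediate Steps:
m = Rational(187105, 706) (m = Add(3, Mul(-1, Add(Add(-151, Mul(-1, 112)), Mul(Add(-442, -249), Pow(Add(-271, -435), -1))))) = Add(3, Mul(-1, Add(Add(-151, -112), Mul(-691, Pow(-706, -1))))) = Add(3, Mul(-1, Add(-263, Mul(-691, Rational(-1, 706))))) = Add(3, Mul(-1, Add(-263, Rational(691, 706)))) = Add(3, Mul(-1, Rational(-184987, 706))) = Add(3, Rational(184987, 706)) = Rational(187105, 706) ≈ 265.02)
Function('o')(P) = Rational(-115, 3) (Function('o')(P) = Add(-4, Mul(Rational(1, 9), Add(-169, -140))) = Add(-4, Mul(Rational(1, 9), -309)) = Add(-4, Rational(-103, 3)) = Rational(-115, 3))
Function('Y')(v) = Mul(Add(-639, Mul(2, v)), Add(Rational(187105, 706), v)) (Function('Y')(v) = Mul(Add(v, Rational(187105, 706)), Add(v, Add(v, -639))) = Mul(Add(Rational(187105, 706), v), Add(v, Add(-639, v))) = Mul(Add(Rational(187105, 706), v), Add(-639, Mul(2, v))) = Mul(Add(-639, Mul(2, v)), Add(Rational(187105, 706), v)))
Add(Function('Y')(1152), Function('o')(-868)) = Add(Add(Rational(-119560095, 706), Mul(2, Pow(1152, 2)), Mul(Rational(-38462, 353), 1152)), Rational(-115, 3)) = Add(Add(Rational(-119560095, 706), Mul(2, 1327104), Rational(-44308224, 353)), Rational(-115, 3)) = Add(Add(Rational(-119560095, 706), 2654208, Rational(-44308224, 353)), Rational(-115, 3)) = Add(Rational(1665694305, 706), Rational(-115, 3)) = Rational(4997001725, 2118)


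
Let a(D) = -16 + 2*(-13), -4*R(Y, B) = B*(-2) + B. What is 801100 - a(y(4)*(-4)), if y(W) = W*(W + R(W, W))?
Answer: 801142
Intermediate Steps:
R(Y, B) = B/4 (R(Y, B) = -(B*(-2) + B)/4 = -(-2*B + B)/4 = -(-1)*B/4 = B/4)
y(W) = 5*W²/4 (y(W) = W*(W + W/4) = W*(5*W/4) = 5*W²/4)
a(D) = -42 (a(D) = -16 - 26 = -42)
801100 - a(y(4)*(-4)) = 801100 - 1*(-42) = 801100 + 42 = 801142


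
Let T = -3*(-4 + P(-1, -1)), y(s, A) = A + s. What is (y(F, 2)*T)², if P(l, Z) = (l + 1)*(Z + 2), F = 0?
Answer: 576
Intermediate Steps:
P(l, Z) = (1 + l)*(2 + Z)
T = 12 (T = -3*(-4 + (2 - 1 + 2*(-1) - 1*(-1))) = -3*(-4 + (2 - 1 - 2 + 1)) = -3*(-4 + 0) = -3*(-4) = 12)
(y(F, 2)*T)² = ((2 + 0)*12)² = (2*12)² = 24² = 576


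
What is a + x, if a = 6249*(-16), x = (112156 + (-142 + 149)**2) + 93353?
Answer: 105574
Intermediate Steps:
x = 205558 (x = (112156 + 7**2) + 93353 = (112156 + 49) + 93353 = 112205 + 93353 = 205558)
a = -99984
a + x = -99984 + 205558 = 105574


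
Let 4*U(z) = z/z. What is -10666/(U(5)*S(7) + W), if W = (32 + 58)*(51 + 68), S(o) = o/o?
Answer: -42664/42841 ≈ -0.99587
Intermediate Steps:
U(z) = 1/4 (U(z) = (z/z)/4 = (1/4)*1 = 1/4)
S(o) = 1
W = 10710 (W = 90*119 = 10710)
-10666/(U(5)*S(7) + W) = -10666/((1/4)*1 + 10710) = -10666/(1/4 + 10710) = -10666/42841/4 = -10666*4/42841 = -42664/42841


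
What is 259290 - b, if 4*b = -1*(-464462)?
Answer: 286349/2 ≈ 1.4317e+5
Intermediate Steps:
b = 232231/2 (b = (-1*(-464462))/4 = (¼)*464462 = 232231/2 ≈ 1.1612e+5)
259290 - b = 259290 - 1*232231/2 = 259290 - 232231/2 = 286349/2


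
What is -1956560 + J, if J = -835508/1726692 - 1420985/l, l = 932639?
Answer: -787702228241652628/402595075047 ≈ -1.9566e+6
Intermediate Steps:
J = -808207694308/402595075047 (J = -835508/1726692 - 1420985/932639 = -835508*1/1726692 - 1420985*1/932639 = -208877/431673 - 1420985/932639 = -808207694308/402595075047 ≈ -2.0075)
-1956560 + J = -1956560 - 808207694308/402595075047 = -787702228241652628/402595075047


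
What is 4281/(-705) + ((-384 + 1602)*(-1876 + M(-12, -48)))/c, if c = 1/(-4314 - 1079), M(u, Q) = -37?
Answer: 2952980238643/235 ≈ 1.2566e+10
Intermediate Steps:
c = -1/5393 (c = 1/(-5393) = -1/5393 ≈ -0.00018543)
4281/(-705) + ((-384 + 1602)*(-1876 + M(-12, -48)))/c = 4281/(-705) + ((-384 + 1602)*(-1876 - 37))/(-1/5393) = 4281*(-1/705) + (1218*(-1913))*(-5393) = -1427/235 - 2330034*(-5393) = -1427/235 + 12565873362 = 2952980238643/235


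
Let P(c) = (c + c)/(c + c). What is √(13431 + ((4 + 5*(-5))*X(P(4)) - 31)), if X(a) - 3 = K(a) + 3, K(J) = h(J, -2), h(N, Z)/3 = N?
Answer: √13211 ≈ 114.94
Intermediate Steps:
h(N, Z) = 3*N
K(J) = 3*J
P(c) = 1 (P(c) = (2*c)/((2*c)) = (2*c)*(1/(2*c)) = 1)
X(a) = 6 + 3*a (X(a) = 3 + (3*a + 3) = 3 + (3 + 3*a) = 6 + 3*a)
√(13431 + ((4 + 5*(-5))*X(P(4)) - 31)) = √(13431 + ((4 + 5*(-5))*(6 + 3*1) - 31)) = √(13431 + ((4 - 25)*(6 + 3) - 31)) = √(13431 + (-21*9 - 31)) = √(13431 + (-189 - 31)) = √(13431 - 220) = √13211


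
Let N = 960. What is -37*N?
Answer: -35520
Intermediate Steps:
-37*N = -37*960 = -35520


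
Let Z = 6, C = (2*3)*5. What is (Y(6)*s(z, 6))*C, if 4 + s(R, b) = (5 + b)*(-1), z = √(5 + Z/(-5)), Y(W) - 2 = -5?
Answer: 1350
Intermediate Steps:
Y(W) = -3 (Y(W) = 2 - 5 = -3)
C = 30 (C = 6*5 = 30)
z = √95/5 (z = √(5 + 6/(-5)) = √(5 + 6*(-⅕)) = √(5 - 6/5) = √(19/5) = √95/5 ≈ 1.9494)
s(R, b) = -9 - b (s(R, b) = -4 + (5 + b)*(-1) = -4 + (-5 - b) = -9 - b)
(Y(6)*s(z, 6))*C = -3*(-9 - 1*6)*30 = -3*(-9 - 6)*30 = -3*(-15)*30 = 45*30 = 1350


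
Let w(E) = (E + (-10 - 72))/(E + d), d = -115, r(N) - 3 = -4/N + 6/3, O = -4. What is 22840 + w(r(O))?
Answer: 2489636/109 ≈ 22841.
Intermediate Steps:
r(N) = 5 - 4/N (r(N) = 3 + (-4/N + 6/3) = 3 + (-4/N + 6*(⅓)) = 3 + (-4/N + 2) = 3 + (2 - 4/N) = 5 - 4/N)
w(E) = (-82 + E)/(-115 + E) (w(E) = (E + (-10 - 72))/(E - 115) = (E - 82)/(-115 + E) = (-82 + E)/(-115 + E))
22840 + w(r(O)) = 22840 + (-82 + (5 - 4/(-4)))/(-115 + (5 - 4/(-4))) = 22840 + (-82 + (5 - 4*(-¼)))/(-115 + (5 - 4*(-¼))) = 22840 + (-82 + (5 + 1))/(-115 + (5 + 1)) = 22840 + (-82 + 6)/(-115 + 6) = 22840 - 76/(-109) = 22840 - 1/109*(-76) = 22840 + 76/109 = 2489636/109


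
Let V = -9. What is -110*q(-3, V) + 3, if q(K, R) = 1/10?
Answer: -8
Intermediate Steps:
q(K, R) = 1/10
-110*q(-3, V) + 3 = -110*1/10 + 3 = -11 + 3 = -8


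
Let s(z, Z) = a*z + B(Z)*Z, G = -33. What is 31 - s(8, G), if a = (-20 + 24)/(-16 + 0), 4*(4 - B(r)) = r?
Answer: 1749/4 ≈ 437.25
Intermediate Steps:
B(r) = 4 - r/4
a = -¼ (a = 4/(-16) = 4*(-1/16) = -¼ ≈ -0.25000)
s(z, Z) = -z/4 + Z*(4 - Z/4) (s(z, Z) = -z/4 + (4 - Z/4)*Z = -z/4 + Z*(4 - Z/4))
31 - s(8, G) = 31 - (-¼*8 - ¼*(-33)*(-16 - 33)) = 31 - (-2 - ¼*(-33)*(-49)) = 31 - (-2 - 1617/4) = 31 - 1*(-1625/4) = 31 + 1625/4 = 1749/4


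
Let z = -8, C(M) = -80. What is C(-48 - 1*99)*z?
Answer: 640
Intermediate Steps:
C(-48 - 1*99)*z = -80*(-8) = 640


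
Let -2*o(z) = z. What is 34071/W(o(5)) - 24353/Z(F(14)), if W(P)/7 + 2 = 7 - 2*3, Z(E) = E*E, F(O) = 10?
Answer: -3577571/700 ≈ -5110.8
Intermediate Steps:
o(z) = -z/2
Z(E) = E**2
W(P) = -7 (W(P) = -14 + 7*(7 - 2*3) = -14 + 7*(7 - 6) = -14 + 7*1 = -14 + 7 = -7)
34071/W(o(5)) - 24353/Z(F(14)) = 34071/(-7) - 24353/(10**2) = 34071*(-1/7) - 24353/100 = -34071/7 - 24353*1/100 = -34071/7 - 24353/100 = -3577571/700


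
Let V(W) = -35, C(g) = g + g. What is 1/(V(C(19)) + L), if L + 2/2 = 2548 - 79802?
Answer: -1/77290 ≈ -1.2938e-5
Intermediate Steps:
C(g) = 2*g
L = -77255 (L = -1 + (2548 - 79802) = -1 - 77254 = -77255)
1/(V(C(19)) + L) = 1/(-35 - 77255) = 1/(-77290) = -1/77290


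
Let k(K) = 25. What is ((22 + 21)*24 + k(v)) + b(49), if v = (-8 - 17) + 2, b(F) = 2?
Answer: 1059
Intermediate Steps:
v = -23 (v = -25 + 2 = -23)
((22 + 21)*24 + k(v)) + b(49) = ((22 + 21)*24 + 25) + 2 = (43*24 + 25) + 2 = (1032 + 25) + 2 = 1057 + 2 = 1059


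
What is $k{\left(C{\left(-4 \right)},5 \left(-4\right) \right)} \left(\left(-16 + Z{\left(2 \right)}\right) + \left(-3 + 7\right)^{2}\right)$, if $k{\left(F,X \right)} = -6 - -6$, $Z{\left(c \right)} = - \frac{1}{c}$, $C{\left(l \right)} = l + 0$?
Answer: $0$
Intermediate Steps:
$C{\left(l \right)} = l$
$k{\left(F,X \right)} = 0$ ($k{\left(F,X \right)} = -6 + 6 = 0$)
$k{\left(C{\left(-4 \right)},5 \left(-4\right) \right)} \left(\left(-16 + Z{\left(2 \right)}\right) + \left(-3 + 7\right)^{2}\right) = 0 \left(\left(-16 - \frac{1}{2}\right) + \left(-3 + 7\right)^{2}\right) = 0 \left(\left(-16 - \frac{1}{2}\right) + 4^{2}\right) = 0 \left(\left(-16 - \frac{1}{2}\right) + 16\right) = 0 \left(- \frac{33}{2} + 16\right) = 0 \left(- \frac{1}{2}\right) = 0$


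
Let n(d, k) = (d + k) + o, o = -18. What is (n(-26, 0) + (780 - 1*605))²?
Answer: 17161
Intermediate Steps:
n(d, k) = -18 + d + k (n(d, k) = (d + k) - 18 = -18 + d + k)
(n(-26, 0) + (780 - 1*605))² = ((-18 - 26 + 0) + (780 - 1*605))² = (-44 + (780 - 605))² = (-44 + 175)² = 131² = 17161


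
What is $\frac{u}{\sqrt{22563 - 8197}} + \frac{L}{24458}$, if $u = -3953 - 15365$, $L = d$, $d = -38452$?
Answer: $- \frac{19226}{12229} - \frac{9659 \sqrt{14366}}{7183} \approx -162.75$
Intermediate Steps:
$L = -38452$
$u = -19318$ ($u = -3953 - 15365 = -19318$)
$\frac{u}{\sqrt{22563 - 8197}} + \frac{L}{24458} = - \frac{19318}{\sqrt{22563 - 8197}} - \frac{38452}{24458} = - \frac{19318}{\sqrt{14366}} - \frac{19226}{12229} = - 19318 \frac{\sqrt{14366}}{14366} - \frac{19226}{12229} = - \frac{9659 \sqrt{14366}}{7183} - \frac{19226}{12229} = - \frac{19226}{12229} - \frac{9659 \sqrt{14366}}{7183}$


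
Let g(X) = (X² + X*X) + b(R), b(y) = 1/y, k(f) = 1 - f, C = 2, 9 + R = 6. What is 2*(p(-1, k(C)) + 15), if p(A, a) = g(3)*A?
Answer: -16/3 ≈ -5.3333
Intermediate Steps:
R = -3 (R = -9 + 6 = -3)
g(X) = -⅓ + 2*X² (g(X) = (X² + X*X) + 1/(-3) = (X² + X²) - ⅓ = 2*X² - ⅓ = -⅓ + 2*X²)
p(A, a) = 53*A/3 (p(A, a) = (-⅓ + 2*3²)*A = (-⅓ + 2*9)*A = (-⅓ + 18)*A = 53*A/3)
2*(p(-1, k(C)) + 15) = 2*((53/3)*(-1) + 15) = 2*(-53/3 + 15) = 2*(-8/3) = -16/3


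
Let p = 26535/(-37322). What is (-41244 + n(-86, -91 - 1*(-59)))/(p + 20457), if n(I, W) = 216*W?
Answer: -599092744/254489873 ≈ -2.3541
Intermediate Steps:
p = -26535/37322 (p = 26535*(-1/37322) = -26535/37322 ≈ -0.71097)
(-41244 + n(-86, -91 - 1*(-59)))/(p + 20457) = (-41244 + 216*(-91 - 1*(-59)))/(-26535/37322 + 20457) = (-41244 + 216*(-91 + 59))/(763469619/37322) = (-41244 + 216*(-32))*(37322/763469619) = (-41244 - 6912)*(37322/763469619) = -48156*37322/763469619 = -599092744/254489873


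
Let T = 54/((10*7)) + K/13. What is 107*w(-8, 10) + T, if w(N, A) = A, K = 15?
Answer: 487726/455 ≈ 1071.9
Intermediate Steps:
T = 876/455 (T = 54/((10*7)) + 15/13 = 54/70 + 15*(1/13) = 54*(1/70) + 15/13 = 27/35 + 15/13 = 876/455 ≈ 1.9253)
107*w(-8, 10) + T = 107*10 + 876/455 = 1070 + 876/455 = 487726/455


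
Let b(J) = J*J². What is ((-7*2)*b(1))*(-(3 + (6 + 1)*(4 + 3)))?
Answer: 728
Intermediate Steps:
b(J) = J³
((-7*2)*b(1))*(-(3 + (6 + 1)*(4 + 3))) = (-7*2*1³)*(-(3 + (6 + 1)*(4 + 3))) = (-14*1)*(-(3 + 7*7)) = -(-14)*(3 + 49) = -(-14)*52 = -14*(-52) = 728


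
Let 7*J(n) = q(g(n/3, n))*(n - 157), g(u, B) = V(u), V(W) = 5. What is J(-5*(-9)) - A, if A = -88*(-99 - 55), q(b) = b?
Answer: -13632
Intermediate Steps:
g(u, B) = 5
A = 13552 (A = -88*(-154) = 13552)
J(n) = -785/7 + 5*n/7 (J(n) = (5*(n - 157))/7 = (5*(-157 + n))/7 = (-785 + 5*n)/7 = -785/7 + 5*n/7)
J(-5*(-9)) - A = (-785/7 + 5*(-5*(-9))/7) - 1*13552 = (-785/7 + (5/7)*45) - 13552 = (-785/7 + 225/7) - 13552 = -80 - 13552 = -13632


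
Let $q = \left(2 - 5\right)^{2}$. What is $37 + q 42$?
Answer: $415$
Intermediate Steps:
$q = 9$ ($q = \left(-3\right)^{2} = 9$)
$37 + q 42 = 37 + 9 \cdot 42 = 37 + 378 = 415$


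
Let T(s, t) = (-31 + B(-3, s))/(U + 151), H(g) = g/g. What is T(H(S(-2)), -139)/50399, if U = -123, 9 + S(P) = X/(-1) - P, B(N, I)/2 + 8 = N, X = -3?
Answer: -53/1411172 ≈ -3.7557e-5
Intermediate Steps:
B(N, I) = -16 + 2*N
S(P) = -6 - P (S(P) = -9 + (-3/(-1) - P) = -9 + (-3*(-1) - P) = -9 + (3 - P) = -6 - P)
H(g) = 1
T(s, t) = -53/28 (T(s, t) = (-31 + (-16 + 2*(-3)))/(-123 + 151) = (-31 + (-16 - 6))/28 = (-31 - 22)*(1/28) = -53*1/28 = -53/28)
T(H(S(-2)), -139)/50399 = -53/28/50399 = -53/28*1/50399 = -53/1411172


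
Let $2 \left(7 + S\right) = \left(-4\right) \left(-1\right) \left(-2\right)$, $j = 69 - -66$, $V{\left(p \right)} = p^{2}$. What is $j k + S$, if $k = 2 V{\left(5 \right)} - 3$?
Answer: $6334$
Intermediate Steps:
$j = 135$ ($j = 69 + 66 = 135$)
$k = 47$ ($k = 2 \cdot 5^{2} - 3 = 2 \cdot 25 - 3 = 50 - 3 = 47$)
$S = -11$ ($S = -7 + \frac{\left(-4\right) \left(-1\right) \left(-2\right)}{2} = -7 + \frac{4 \left(-2\right)}{2} = -7 + \frac{1}{2} \left(-8\right) = -7 - 4 = -11$)
$j k + S = 135 \cdot 47 - 11 = 6345 - 11 = 6334$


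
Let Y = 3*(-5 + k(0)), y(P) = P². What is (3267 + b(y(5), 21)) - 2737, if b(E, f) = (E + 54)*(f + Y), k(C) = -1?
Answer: 767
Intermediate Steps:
Y = -18 (Y = 3*(-5 - 1) = 3*(-6) = -18)
b(E, f) = (-18 + f)*(54 + E) (b(E, f) = (E + 54)*(f - 18) = (54 + E)*(-18 + f) = (-18 + f)*(54 + E))
(3267 + b(y(5), 21)) - 2737 = (3267 + (-972 - 18*5² + 54*21 + 5²*21)) - 2737 = (3267 + (-972 - 18*25 + 1134 + 25*21)) - 2737 = (3267 + (-972 - 450 + 1134 + 525)) - 2737 = (3267 + 237) - 2737 = 3504 - 2737 = 767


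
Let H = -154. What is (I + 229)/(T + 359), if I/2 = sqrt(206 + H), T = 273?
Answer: 229/632 + sqrt(13)/158 ≈ 0.38516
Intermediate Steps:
I = 4*sqrt(13) (I = 2*sqrt(206 - 154) = 2*sqrt(52) = 2*(2*sqrt(13)) = 4*sqrt(13) ≈ 14.422)
(I + 229)/(T + 359) = (4*sqrt(13) + 229)/(273 + 359) = (229 + 4*sqrt(13))/632 = (229 + 4*sqrt(13))*(1/632) = 229/632 + sqrt(13)/158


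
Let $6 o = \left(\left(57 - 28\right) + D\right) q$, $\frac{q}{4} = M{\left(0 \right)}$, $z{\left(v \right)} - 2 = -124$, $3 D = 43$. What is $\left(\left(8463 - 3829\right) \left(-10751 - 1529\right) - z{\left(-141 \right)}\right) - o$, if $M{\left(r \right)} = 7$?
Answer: $- \frac{512150402}{9} \approx -5.6906 \cdot 10^{7}$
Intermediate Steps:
$D = \frac{43}{3}$ ($D = \frac{1}{3} \cdot 43 = \frac{43}{3} \approx 14.333$)
$z{\left(v \right)} = -122$ ($z{\left(v \right)} = 2 - 124 = -122$)
$q = 28$ ($q = 4 \cdot 7 = 28$)
$o = \frac{1820}{9}$ ($o = \frac{\left(\left(57 - 28\right) + \frac{43}{3}\right) 28}{6} = \frac{\left(29 + \frac{43}{3}\right) 28}{6} = \frac{\frac{130}{3} \cdot 28}{6} = \frac{1}{6} \cdot \frac{3640}{3} = \frac{1820}{9} \approx 202.22$)
$\left(\left(8463 - 3829\right) \left(-10751 - 1529\right) - z{\left(-141 \right)}\right) - o = \left(\left(8463 - 3829\right) \left(-10751 - 1529\right) - -122\right) - \frac{1820}{9} = \left(4634 \left(-12280\right) + 122\right) - \frac{1820}{9} = \left(-56905520 + 122\right) - \frac{1820}{9} = -56905398 - \frac{1820}{9} = - \frac{512150402}{9}$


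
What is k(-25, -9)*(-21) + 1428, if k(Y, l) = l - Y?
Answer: 1092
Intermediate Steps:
k(-25, -9)*(-21) + 1428 = (-9 - 1*(-25))*(-21) + 1428 = (-9 + 25)*(-21) + 1428 = 16*(-21) + 1428 = -336 + 1428 = 1092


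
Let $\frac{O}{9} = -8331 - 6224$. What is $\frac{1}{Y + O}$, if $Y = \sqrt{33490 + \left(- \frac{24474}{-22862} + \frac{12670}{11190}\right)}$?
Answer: $- \frac{335118980511}{43898825170349467} - \frac{\sqrt{5479896228628563210}}{219494125851747335} \approx -7.6446 \cdot 10^{-6}$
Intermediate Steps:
$O = -130995$ ($O = 9 \left(-8331 - 6224\right) = 9 \left(-14555\right) = -130995$)
$Y = \frac{\sqrt{5479896228628563210}}{12791289}$ ($Y = \sqrt{33490 + \left(\left(-24474\right) \left(- \frac{1}{22862}\right) + 12670 \cdot \frac{1}{11190}\right)} = \sqrt{33490 + \left(\frac{12237}{11431} + \frac{1267}{1119}\right)} = \sqrt{33490 + \frac{28176280}{12791289}} = \sqrt{\frac{428408444890}{12791289}} = \frac{\sqrt{5479896228628563210}}{12791289} \approx 183.01$)
$\frac{1}{Y + O} = \frac{1}{\frac{\sqrt{5479896228628563210}}{12791289} - 130995} = \frac{1}{-130995 + \frac{\sqrt{5479896228628563210}}{12791289}}$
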